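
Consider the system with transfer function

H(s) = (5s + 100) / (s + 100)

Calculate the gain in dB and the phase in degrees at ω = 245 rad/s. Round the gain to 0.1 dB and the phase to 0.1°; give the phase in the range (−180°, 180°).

Substitute s = j245:
Numerator: 5(j245) + 100 = 100 + j1225
Denominator: (j245) + 100 = 100 + j245
|N| = √(100² + 1225²) ≈ 1229.1, ∠N ≈ 85.33°
|D| = √(100² + 245²) ≈ 264.62, ∠D ≈ 67.80°
|H| = 1229.1 / 264.62 ≈ 4.6448
Gain = 20 log₁₀(4.6448) ≈ 13.34 dB
∠H = 85.33° − 67.80° = 17.53°

13.3 dB, 17.5°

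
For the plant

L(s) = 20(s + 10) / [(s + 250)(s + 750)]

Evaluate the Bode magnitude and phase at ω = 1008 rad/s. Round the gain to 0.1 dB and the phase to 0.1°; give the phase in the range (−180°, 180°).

At s = jω = j1008:
zero (s+10): 10 + j1008 → |·| = √(10²+1008²) = √1016164 ≈ 1008, ∠ = arctan(1008/10) ≈ 89.43°
pole (s+250): 250 + j1008 → |·| = √(250²+1008²) = √1078564 ≈ 1038.5, ∠ = arctan(1008/250) ≈ 76.07°
pole (s+750): 750 + j1008 → |·| = √(750²+1008²) = √1578564 ≈ 1256.4, ∠ = arctan(1008/750) ≈ 53.35°
|L| = 20 · 1008 / 1.3048e+06 ≈ 0.015451
Gain = 20 log₁₀(0.015451) ≈ -36.22 dB
∠L = 89.43° − 129.42° = -39.99°

-36.2 dB, -40.0°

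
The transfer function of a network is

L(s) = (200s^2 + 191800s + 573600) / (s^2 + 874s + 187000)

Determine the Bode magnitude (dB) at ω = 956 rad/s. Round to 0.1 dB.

Substitute s = j956:
Numerator: 200(j956)^2 + 191800(j956) + 573600 = -182213600 + j183360800
Denominator: (j956)^2 + 874(j956) + 187000 = -726936 + j835544
|N| = √(182213600² + 183360800²) ≈ 2.585e+08, ∠N ≈ 134.82°
|D| = √(726936² + 835544²) ≈ 1.1075e+06, ∠D ≈ 131.02°
|L| = 2.585e+08 / 1.1075e+06 ≈ 233.41
Gain = 20 log₁₀(233.41) ≈ 47.36 dB

47.4 dB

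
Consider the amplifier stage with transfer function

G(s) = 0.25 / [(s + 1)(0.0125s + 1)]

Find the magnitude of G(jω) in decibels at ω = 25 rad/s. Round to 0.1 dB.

At ω = 25 rad/s:
pole (1 + j25·1) = 1 + j25 → |·| ≈ 25.02, ∠ ≈ 87.71°
pole (1 + j25·0.0125) = 1 + j0.3125 → |·| ≈ 1.0477, ∠ ≈ 17.35°
|G| = 0.25 · 1 / (25.02 · 1.0477) ≈ 0.0095371
Gain = 20 log₁₀(0.0095371) ≈ -40.41 dB

-40.4 dB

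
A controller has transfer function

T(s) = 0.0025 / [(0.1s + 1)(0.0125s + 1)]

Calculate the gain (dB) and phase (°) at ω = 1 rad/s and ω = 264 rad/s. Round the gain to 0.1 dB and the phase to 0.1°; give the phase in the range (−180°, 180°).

ω = 1: -52.1 dB, -6.4°; ω = 264: -91.2 dB, -161.0°

At ω = 1 rad/s:
pole (1 + j1·0.1) = 1 + j0.1 → |·| ≈ 1.005, ∠ ≈ 5.71°
pole (1 + j1·0.0125) = 1 + j0.0125 → |·| ≈ 1.0001, ∠ ≈ 0.72°
|T| = 0.0025 · 1 / (1.005 · 1.0001) ≈ 0.0024873
Gain = 20 log₁₀(0.0024873) ≈ -52.09 dB
∠T = (0°) − (5.71° + 0.72°) = -6.43°

At ω = 264 rad/s:
pole (1 + j264·0.1) = 1 + j26.4 → |·| ≈ 26.419, ∠ ≈ 87.83°
pole (1 + j264·0.0125) = 1 + j3.3 → |·| ≈ 3.4482, ∠ ≈ 73.14°
|T| = 0.0025 · 1 / (26.419 · 3.4482) ≈ 2.7443e-05
Gain = 20 log₁₀(2.7443e-05) ≈ -91.23 dB
∠T = (0°) − (87.83° + 73.14°) = -160.97°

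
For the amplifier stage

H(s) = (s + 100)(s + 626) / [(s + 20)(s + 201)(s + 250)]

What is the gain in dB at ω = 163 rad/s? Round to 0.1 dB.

At s = jω = j163:
zero (s+100): 100 + j163 → |·| = √(100²+163²) = √36569 ≈ 191.23, ∠ = arctan(163/100) ≈ 58.47°
zero (s+626): 626 + j163 → |·| = √(626²+163²) = √418445 ≈ 646.87, ∠ = arctan(163/626) ≈ 14.59°
pole (s+20): 20 + j163 → |·| = √(20²+163²) = √26969 ≈ 164.22, ∠ = arctan(163/20) ≈ 83.00°
pole (s+201): 201 + j163 → |·| = √(201²+163²) = √66970 ≈ 258.79, ∠ = arctan(163/201) ≈ 39.04°
pole (s+250): 250 + j163 → |·| = √(250²+163²) = √89069 ≈ 298.44, ∠ = arctan(163/250) ≈ 33.10°
|H| = 1 · 1.237e+05 / 1.2683e+07 ≈ 0.0097532
Gain = 20 log₁₀(0.0097532) ≈ -40.22 dB

-40.2 dB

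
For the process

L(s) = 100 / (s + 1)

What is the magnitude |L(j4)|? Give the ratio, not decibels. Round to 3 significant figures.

Substitute s = j4:
Numerator: 100 = 100 + j0
Denominator: (j4) + 1 = 1 + j4
|N| = √(100² + 0²) ≈ 100, ∠N ≈ 0.00°
|D| = √(1² + 4²) ≈ 4.1231, ∠D ≈ 75.96°
|L| = 100 / 4.1231 ≈ 24.254

24.3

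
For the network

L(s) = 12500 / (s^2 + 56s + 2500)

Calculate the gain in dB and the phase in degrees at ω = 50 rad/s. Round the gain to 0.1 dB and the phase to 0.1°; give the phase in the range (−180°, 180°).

At s = jω = j50:
quadratic: (j50)² + 56·j50 + 2500 = 0 + j2800 → |·| ≈ 2800, ∠ ≈ 90.00°
|L| = 12500 / 2800 ≈ 4.4643
Gain = 20 log₁₀(4.4643) ≈ 13.00 dB
∠L = 0.00° − 90.00° = -90.00°

13.0 dB, -90.0°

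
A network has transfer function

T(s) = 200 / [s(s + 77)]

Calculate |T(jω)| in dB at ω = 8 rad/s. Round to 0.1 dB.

-9.8 dB

At s = jω = j8:
pole (s+77): 77 + j8 → |·| = √(77²+8²) = √5993 ≈ 77.414, ∠ = arctan(8/77) ≈ 5.93°
pole at origin: |s| = 8, ∠ = 90.00° (in denominator)
|T| = 200 / 619.31 ≈ 0.32294
Gain = 20 log₁₀(0.32294) ≈ -9.82 dB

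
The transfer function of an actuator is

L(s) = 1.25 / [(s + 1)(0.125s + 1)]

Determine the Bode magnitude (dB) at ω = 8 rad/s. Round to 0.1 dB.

At ω = 8 rad/s:
pole (1 + j8·1) = 1 + j8 → |·| ≈ 8.0623, ∠ ≈ 82.87°
pole (1 + j8·0.125) = 1 + j1 → |·| ≈ 1.4142, ∠ ≈ 45.00°
|L| = 1.25 · 1 / (8.0623 · 1.4142) ≈ 0.10963
Gain = 20 log₁₀(0.10963) ≈ -19.20 dB

-19.2 dB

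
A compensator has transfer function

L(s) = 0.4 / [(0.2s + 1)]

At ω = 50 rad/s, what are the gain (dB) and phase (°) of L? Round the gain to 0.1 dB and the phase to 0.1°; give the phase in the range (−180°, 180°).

At ω = 50 rad/s:
pole (1 + j50·0.2) = 1 + j10 → |·| ≈ 10.05, ∠ ≈ 84.29°
|L| = 0.4 · 1 / (10.05) ≈ 0.039801
Gain = 20 log₁₀(0.039801) ≈ -28.00 dB
∠L = (0°) − (84.29°) = -84.29°

-28.0 dB, -84.3°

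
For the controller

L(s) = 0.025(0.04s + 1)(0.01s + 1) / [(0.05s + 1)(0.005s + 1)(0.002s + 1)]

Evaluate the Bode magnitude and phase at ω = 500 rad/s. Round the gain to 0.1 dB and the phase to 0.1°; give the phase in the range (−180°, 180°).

-31.4 dB, -35.1°

At ω = 500 rad/s:
zero (1 + j500·0.04) = 1 + j20 → |·| ≈ 20.025, ∠ ≈ 87.14°
zero (1 + j500·0.01) = 1 + j5 → |·| ≈ 5.099, ∠ ≈ 78.69°
pole (1 + j500·0.05) = 1 + j25 → |·| ≈ 25.02, ∠ ≈ 87.71°
pole (1 + j500·0.005) = 1 + j2.5 → |·| ≈ 2.6926, ∠ ≈ 68.20°
pole (1 + j500·0.002) = 1 + j1 → |·| ≈ 1.4142, ∠ ≈ 45.00°
|L| = 0.025 · 20.025 · 5.099 / (25.02 · 2.6926 · 1.4142) ≈ 0.026793
Gain = 20 log₁₀(0.026793) ≈ -31.44 dB
∠L = (87.14° + 78.69°) − (87.71° + 68.20° + 45.00°) = -35.08°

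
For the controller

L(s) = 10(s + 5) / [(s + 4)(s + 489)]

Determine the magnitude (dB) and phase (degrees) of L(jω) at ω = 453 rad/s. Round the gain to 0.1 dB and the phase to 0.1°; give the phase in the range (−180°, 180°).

At s = jω = j453:
zero (s+5): 5 + j453 → |·| = √(5²+453²) = √205234 ≈ 453.03, ∠ = arctan(453/5) ≈ 89.37°
pole (s+4): 4 + j453 → |·| = √(4²+453²) = √205225 ≈ 453.02, ∠ = arctan(453/4) ≈ 89.49°
pole (s+489): 489 + j453 → |·| = √(489²+453²) = √444330 ≈ 666.58, ∠ = arctan(453/489) ≈ 42.81°
|L| = 10 · 453.03 / 3.0197e+05 ≈ 0.015002
Gain = 20 log₁₀(0.015002) ≈ -36.48 dB
∠L = 89.37° − 132.30° = -42.93°

-36.5 dB, -42.9°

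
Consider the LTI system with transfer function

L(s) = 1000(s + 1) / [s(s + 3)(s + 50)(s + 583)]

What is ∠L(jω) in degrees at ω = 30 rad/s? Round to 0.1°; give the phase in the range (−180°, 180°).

-120.1°

At s = jω = j30:
zero (s+1): 1 + j30 → |·| = √(1²+30²) = √901 ≈ 30.017, ∠ = arctan(30/1) ≈ 88.09°
pole (s+3): 3 + j30 → |·| = √(3²+30²) = √909 ≈ 30.15, ∠ = arctan(30/3) ≈ 84.29°
pole (s+50): 50 + j30 → |·| = √(50²+30²) = √3400 ≈ 58.31, ∠ = arctan(30/50) ≈ 30.96°
pole (s+583): 583 + j30 → |·| = √(583²+30²) = √340789 ≈ 583.77, ∠ = arctan(30/583) ≈ 2.95°
pole at origin: |s| = 30, ∠ = 90.00° (in denominator)
∠L = 88.09° − 208.20° = -120.11°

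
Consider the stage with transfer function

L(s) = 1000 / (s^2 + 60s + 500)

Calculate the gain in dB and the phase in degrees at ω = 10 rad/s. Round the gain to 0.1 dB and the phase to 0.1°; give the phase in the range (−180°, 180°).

2.8 dB, -56.3°

Substitute s = j10:
Numerator: 1000 = 1000 + j0
Denominator: (j10)^2 + 60(j10) + 500 = 400 + j600
|N| = √(1000² + 0²) ≈ 1000, ∠N ≈ 0.00°
|D| = √(400² + 600²) ≈ 721.11, ∠D ≈ 56.31°
|L| = 1000 / 721.11 ≈ 1.3868
Gain = 20 log₁₀(1.3868) ≈ 2.84 dB
∠L = 0.00° − 56.31° = -56.31°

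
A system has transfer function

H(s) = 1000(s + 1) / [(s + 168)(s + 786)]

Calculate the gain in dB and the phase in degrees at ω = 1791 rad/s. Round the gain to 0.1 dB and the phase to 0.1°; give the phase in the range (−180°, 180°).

-5.9 dB, -61.0°

At s = jω = j1791:
zero (s+1): 1 + j1791 → |·| = √(1²+1791²) = √3207682 ≈ 1791, ∠ = arctan(1791/1) ≈ 89.97°
pole (s+168): 168 + j1791 → |·| = √(168²+1791²) = √3235905 ≈ 1798.9, ∠ = arctan(1791/168) ≈ 84.64°
pole (s+786): 786 + j1791 → |·| = √(786²+1791²) = √3825477 ≈ 1955.9, ∠ = arctan(1791/786) ≈ 66.31°
|H| = 1000 · 1791 / 3.5185e+06 ≈ 0.50902
Gain = 20 log₁₀(0.50902) ≈ -5.87 dB
∠H = 89.97° − 150.95° = -60.98°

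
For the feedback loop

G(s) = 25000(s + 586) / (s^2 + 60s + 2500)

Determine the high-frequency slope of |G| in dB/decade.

-20 dB/decade

Each pole contributes −20 dB/decade at high frequency; each zero contributes +20 dB/decade.
Net: 1 zero(s) − 2 pole(s) → -20 dB/decade.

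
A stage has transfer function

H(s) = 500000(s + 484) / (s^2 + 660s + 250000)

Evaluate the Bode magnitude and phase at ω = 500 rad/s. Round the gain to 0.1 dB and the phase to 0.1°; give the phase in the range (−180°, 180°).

60.5 dB, -44.1°

At s = jω = j500:
zero (s+484): 484 + j500 → |·| = √(484²+500²) = √484256 ≈ 695.89, ∠ = arctan(500/484) ≈ 45.93°
quadratic: (j500)² + 660·j500 + 250000 = 0 + j330000 → |·| ≈ 3.3e+05, ∠ ≈ 90.00°
|H| = 500000 · 695.89 / 3.3e+05 ≈ 1054.4
Gain = 20 log₁₀(1054.4) ≈ 60.46 dB
∠H = 45.93° − 90.00° = -44.07°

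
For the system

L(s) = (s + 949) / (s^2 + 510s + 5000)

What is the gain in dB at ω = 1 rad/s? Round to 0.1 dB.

Substitute s = j1:
Numerator: (j1) + 949 = 949 + j1
Denominator: (j1)^2 + 510(j1) + 5000 = 4999 + j510
|N| = √(949² + 1²) ≈ 949, ∠N ≈ 0.06°
|D| = √(4999² + 510²) ≈ 5024.9, ∠D ≈ 5.83°
|L| = 949 / 5024.9 ≈ 0.18886
Gain = 20 log₁₀(0.18886) ≈ -14.48 dB

-14.5 dB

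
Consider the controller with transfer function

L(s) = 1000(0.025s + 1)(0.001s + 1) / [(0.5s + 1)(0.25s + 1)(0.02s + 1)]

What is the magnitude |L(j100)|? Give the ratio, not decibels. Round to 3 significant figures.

At ω = 100 rad/s:
zero (1 + j100·0.025) = 1 + j2.5 → |·| ≈ 2.6926, ∠ ≈ 68.20°
zero (1 + j100·0.001) = 1 + j0.1 → |·| ≈ 1.005, ∠ ≈ 5.71°
pole (1 + j100·0.5) = 1 + j50 → |·| ≈ 50.01, ∠ ≈ 88.85°
pole (1 + j100·0.25) = 1 + j25 → |·| ≈ 25.02, ∠ ≈ 87.71°
pole (1 + j100·0.02) = 1 + j2 → |·| ≈ 2.2361, ∠ ≈ 63.43°
|L| = 1000 · 2.6926 · 1.005 / (50.01 · 25.02 · 2.2361) ≈ 0.96717

0.967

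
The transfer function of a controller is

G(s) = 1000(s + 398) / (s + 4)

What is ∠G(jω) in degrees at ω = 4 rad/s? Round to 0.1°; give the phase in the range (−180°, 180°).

At s = jω = j4:
zero (s+398): 398 + j4 → |·| = √(398²+4²) = √158420 ≈ 398.02, ∠ = arctan(4/398) ≈ 0.58°
pole (s+4): 4 + j4 → |·| = √(4²+4²) = √32 ≈ 5.6569, ∠ = arctan(4/4) ≈ 45.00°
∠G = 0.58° − 45.00° = -44.42°

-44.4°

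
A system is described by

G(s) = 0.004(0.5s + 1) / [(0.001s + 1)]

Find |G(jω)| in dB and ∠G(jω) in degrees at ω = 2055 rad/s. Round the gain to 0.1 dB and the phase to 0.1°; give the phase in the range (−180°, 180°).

At ω = 2055 rad/s:
zero (1 + j2055·0.5) = 1 + j1027.5 → |·| ≈ 1027.5, ∠ ≈ 89.94°
pole (1 + j2055·0.001) = 1 + j2.055 → |·| ≈ 2.2854, ∠ ≈ 64.05°
|G| = 0.004 · 1027.5 / (2.2854) ≈ 1.7984
Gain = 20 log₁₀(1.7984) ≈ 5.10 dB
∠G = (89.94°) − (64.05°) = 25.89°

5.1 dB, 25.9°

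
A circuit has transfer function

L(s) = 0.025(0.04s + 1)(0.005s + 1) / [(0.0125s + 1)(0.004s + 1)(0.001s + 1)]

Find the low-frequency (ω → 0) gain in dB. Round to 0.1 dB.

-32.0 dB

L(0) = 0.025 · 1 / 1 = 0.025
20 log₁₀(0.025) ≈ -32.04 dB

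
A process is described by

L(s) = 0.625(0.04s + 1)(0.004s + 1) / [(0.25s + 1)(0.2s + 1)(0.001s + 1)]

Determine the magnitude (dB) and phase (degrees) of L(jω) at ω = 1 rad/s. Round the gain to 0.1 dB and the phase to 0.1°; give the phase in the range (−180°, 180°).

At ω = 1 rad/s:
zero (1 + j1·0.04) = 1 + j0.04 → |·| ≈ 1.0008, ∠ ≈ 2.29°
zero (1 + j1·0.004) = 1 + j0.004 → |·| ≈ 1, ∠ ≈ 0.23°
pole (1 + j1·0.25) = 1 + j0.25 → |·| ≈ 1.0308, ∠ ≈ 14.04°
pole (1 + j1·0.2) = 1 + j0.2 → |·| ≈ 1.0198, ∠ ≈ 11.31°
pole (1 + j1·0.001) = 1 + j0.001 → |·| ≈ 1, ∠ ≈ 0.06°
|L| = 0.625 · 1.0008 · 1 / (1.0308 · 1.0198 · 1) ≈ 0.59503
Gain = 20 log₁₀(0.59503) ≈ -4.51 dB
∠L = (2.29° + 0.23°) − (14.04° + 11.31° + 0.06°) = -22.89°

-4.5 dB, -22.9°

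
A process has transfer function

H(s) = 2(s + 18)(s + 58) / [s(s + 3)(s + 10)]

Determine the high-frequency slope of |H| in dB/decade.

Each pole contributes −20 dB/decade at high frequency; each zero contributes +20 dB/decade.
Net: 2 zero(s) − 3 pole(s) → -20 dB/decade.

-20 dB/decade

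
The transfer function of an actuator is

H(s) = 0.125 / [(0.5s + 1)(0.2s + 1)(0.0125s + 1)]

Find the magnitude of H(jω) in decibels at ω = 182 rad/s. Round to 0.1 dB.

At ω = 182 rad/s:
pole (1 + j182·0.5) = 1 + j91 → |·| ≈ 91.005, ∠ ≈ 89.37°
pole (1 + j182·0.2) = 1 + j36.4 → |·| ≈ 36.414, ∠ ≈ 88.43°
pole (1 + j182·0.0125) = 1 + j2.275 → |·| ≈ 2.4851, ∠ ≈ 66.27°
|H| = 0.125 · 1 / (91.005 · 36.414 · 2.4851) ≈ 1.5179e-05
Gain = 20 log₁₀(1.5179e-05) ≈ -96.38 dB

-96.4 dB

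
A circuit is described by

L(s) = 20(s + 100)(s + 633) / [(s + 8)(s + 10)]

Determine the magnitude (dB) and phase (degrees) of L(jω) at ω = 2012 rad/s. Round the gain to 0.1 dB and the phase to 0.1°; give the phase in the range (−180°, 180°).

26.4 dB, -19.8°

At s = jω = j2012:
zero (s+100): 100 + j2012 → |·| = √(100²+2012²) = √4058144 ≈ 2014.5, ∠ = arctan(2012/100) ≈ 87.15°
zero (s+633): 633 + j2012 → |·| = √(633²+2012²) = √4448833 ≈ 2109.2, ∠ = arctan(2012/633) ≈ 72.54°
pole (s+8): 8 + j2012 → |·| = √(8²+2012²) = √4048208 ≈ 2012, ∠ = arctan(2012/8) ≈ 89.77°
pole (s+10): 10 + j2012 → |·| = √(10²+2012²) = √4048244 ≈ 2012, ∠ = arctan(2012/10) ≈ 89.72°
|L| = 20 · 4.249e+06 / 4.0481e+06 ≈ 20.993
Gain = 20 log₁₀(20.993) ≈ 26.44 dB
∠L = 159.69° − 179.49° = -19.80°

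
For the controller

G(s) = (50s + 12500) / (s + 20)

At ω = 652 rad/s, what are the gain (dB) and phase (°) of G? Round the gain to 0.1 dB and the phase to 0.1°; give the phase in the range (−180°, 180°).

Substitute s = j652:
Numerator: 50(j652) + 12500 = 12500 + j32600
Denominator: (j652) + 20 = 20 + j652
|N| = √(12500² + 32600²) ≈ 34914, ∠N ≈ 69.02°
|D| = √(20² + 652²) ≈ 652.31, ∠D ≈ 88.24°
|G| = 34914 / 652.31 ≈ 53.524
Gain = 20 log₁₀(53.524) ≈ 34.57 dB
∠G = 69.02° − 88.24° = -19.22°

34.6 dB, -19.2°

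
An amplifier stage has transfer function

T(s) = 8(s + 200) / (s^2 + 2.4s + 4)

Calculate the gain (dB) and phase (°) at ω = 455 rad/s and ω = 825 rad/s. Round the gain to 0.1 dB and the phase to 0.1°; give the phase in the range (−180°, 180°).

At s = jω = j455:
zero (s+200): 200 + j455 → |·| = √(200²+455²) = √247025 ≈ 497.02, ∠ = arctan(455/200) ≈ 66.27°
quadratic: (j455)² + 2.4·j455 + 4 = -207021 + j1092 → |·| ≈ 2.0702e+05, ∠ ≈ 179.70°
|T| = 8 · 497.02 / 2.0702e+05 ≈ 0.019207
Gain = 20 log₁₀(0.019207) ≈ -34.33 dB
∠T = 66.27° − 179.70° = -113.43°

At s = jω = j825:
zero (s+200): 200 + j825 → |·| = √(200²+825²) = √720625 ≈ 848.9, ∠ = arctan(825/200) ≈ 76.37°
quadratic: (j825)² + 2.4·j825 + 4 = -680621 + j1980 → |·| ≈ 6.8062e+05, ∠ ≈ 179.83°
|T| = 8 · 848.9 / 6.8062e+05 ≈ 0.009978
Gain = 20 log₁₀(0.009978) ≈ -40.02 dB
∠T = 76.37° − 179.83° = -103.46°

ω = 455: -34.3 dB, -113.4°; ω = 825: -40.0 dB, -103.5°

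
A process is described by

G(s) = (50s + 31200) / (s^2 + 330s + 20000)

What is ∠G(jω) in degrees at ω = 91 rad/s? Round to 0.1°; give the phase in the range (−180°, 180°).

Substitute s = j91:
Numerator: 50(j91) + 31200 = 31200 + j4550
Denominator: (j91)^2 + 330(j91) + 20000 = 11719 + j30030
|N| = √(31200² + 4550²) ≈ 31530, ∠N ≈ 8.30°
|D| = √(11719² + 30030²) ≈ 32236, ∠D ≈ 68.68°
∠G = 8.30° − 68.68° = -60.38°

-60.4°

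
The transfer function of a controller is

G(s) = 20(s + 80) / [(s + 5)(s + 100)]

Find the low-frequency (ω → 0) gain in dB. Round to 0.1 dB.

10.1 dB

G(0) = 20·80 / (5·100) = 3.2
20 log₁₀(3.2) ≈ 10.10 dB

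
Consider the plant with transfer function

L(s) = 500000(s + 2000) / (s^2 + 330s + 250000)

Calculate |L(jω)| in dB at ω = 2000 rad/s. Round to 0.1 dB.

At s = jω = j2000:
zero (s+2000): 2000 + j2000 → |·| = √(2000²+2000²) = √8000000 ≈ 2828.4, ∠ = arctan(2000/2000) ≈ 45.00°
quadratic: (j2000)² + 330·j2000 + 250000 = -3750000 + j660000 → |·| ≈ 3.8076e+06, ∠ ≈ 170.02°
|L| = 500000 · 2828.4 / 3.8076e+06 ≈ 371.42
Gain = 20 log₁₀(371.42) ≈ 51.40 dB

51.4 dB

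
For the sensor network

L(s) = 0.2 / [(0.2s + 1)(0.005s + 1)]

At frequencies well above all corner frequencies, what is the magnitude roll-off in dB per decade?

-40 dB/decade

Each pole contributes −20 dB/decade at high frequency; each zero contributes +20 dB/decade.
Net: 0 zero(s) − 2 pole(s) → -40 dB/decade.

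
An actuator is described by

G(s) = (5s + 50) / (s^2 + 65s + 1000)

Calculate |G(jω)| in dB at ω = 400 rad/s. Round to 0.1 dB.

Substitute s = j400:
Numerator: 5(j400) + 50 = 50 + j2000
Denominator: (j400)^2 + 65(j400) + 1000 = -159000 + j26000
|N| = √(50² + 2000²) ≈ 2000.6, ∠N ≈ 88.57°
|D| = √(159000² + 26000²) ≈ 1.6111e+05, ∠D ≈ 170.71°
|G| = 2000.6 / 1.6111e+05 ≈ 0.012418
Gain = 20 log₁₀(0.012418) ≈ -38.12 dB

-38.1 dB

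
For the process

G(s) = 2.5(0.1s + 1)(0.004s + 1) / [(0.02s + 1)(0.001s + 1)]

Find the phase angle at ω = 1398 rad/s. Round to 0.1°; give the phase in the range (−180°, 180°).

27.1°

At ω = 1398 rad/s:
zero (1 + j1398·0.1) = 1 + j139.8 → |·| ≈ 139.8, ∠ ≈ 89.59°
zero (1 + j1398·0.004) = 1 + j5.592 → |·| ≈ 5.6807, ∠ ≈ 79.86°
pole (1 + j1398·0.02) = 1 + j27.96 → |·| ≈ 27.978, ∠ ≈ 87.95°
pole (1 + j1398·0.001) = 1 + j1.398 → |·| ≈ 1.7188, ∠ ≈ 54.42°
∠G = (89.59° + 79.86°) − (87.95° + 54.42°) = 27.08°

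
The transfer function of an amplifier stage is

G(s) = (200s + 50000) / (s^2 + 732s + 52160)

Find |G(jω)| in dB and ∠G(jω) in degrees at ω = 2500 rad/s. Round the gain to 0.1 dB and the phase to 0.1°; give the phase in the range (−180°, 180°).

Substitute s = j2500:
Numerator: 200(j2500) + 50000 = 50000 + j500000
Denominator: (j2500)^2 + 732(j2500) + 52160 = -6197840 + j1830000
|N| = √(50000² + 500000²) ≈ 5.0249e+05, ∠N ≈ 84.29°
|D| = √(6197840² + 1830000²) ≈ 6.4624e+06, ∠D ≈ 163.55°
|G| = 5.0249e+05 / 6.4624e+06 ≈ 0.077756
Gain = 20 log₁₀(0.077756) ≈ -22.19 dB
∠G = 84.29° − 163.55° = -79.26°

-22.2 dB, -79.3°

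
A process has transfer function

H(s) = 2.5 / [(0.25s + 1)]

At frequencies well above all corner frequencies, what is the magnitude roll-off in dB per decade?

Each pole contributes −20 dB/decade at high frequency; each zero contributes +20 dB/decade.
Net: 0 zero(s) − 1 pole(s) → -20 dB/decade.

-20 dB/decade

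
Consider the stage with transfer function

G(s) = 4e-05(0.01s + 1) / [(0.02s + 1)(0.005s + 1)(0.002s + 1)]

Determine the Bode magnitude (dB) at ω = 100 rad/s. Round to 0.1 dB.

-93.1 dB

At ω = 100 rad/s:
zero (1 + j100·0.01) = 1 + j1 → |·| ≈ 1.4142, ∠ ≈ 45.00°
pole (1 + j100·0.02) = 1 + j2 → |·| ≈ 2.2361, ∠ ≈ 63.43°
pole (1 + j100·0.005) = 1 + j0.5 → |·| ≈ 1.118, ∠ ≈ 26.57°
pole (1 + j100·0.002) = 1 + j0.2 → |·| ≈ 1.0198, ∠ ≈ 11.31°
|G| = 4e-05 · 1.4142 / (2.2361 · 1.118 · 1.0198) ≈ 2.2188e-05
Gain = 20 log₁₀(2.2188e-05) ≈ -93.08 dB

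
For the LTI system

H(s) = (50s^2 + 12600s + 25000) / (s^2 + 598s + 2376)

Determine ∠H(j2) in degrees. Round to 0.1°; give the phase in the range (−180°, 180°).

18.7°

Substitute s = j2:
Numerator: 50(j2)^2 + 12600(j2) + 25000 = 24800 + j25200
Denominator: (j2)^2 + 598(j2) + 2376 = 2372 + j1196
|N| = √(24800² + 25200²) ≈ 35356, ∠N ≈ 45.46°
|D| = √(2372² + 1196²) ≈ 2656.5, ∠D ≈ 26.76°
∠H = 45.46° − 26.76° = 18.70°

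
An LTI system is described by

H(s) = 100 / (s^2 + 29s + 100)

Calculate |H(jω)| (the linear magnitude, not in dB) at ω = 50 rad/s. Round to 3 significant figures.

0.0357

Substitute s = j50:
Numerator: 100 = 100 + j0
Denominator: (j50)^2 + 29(j50) + 100 = -2400 + j1450
|N| = √(100² + 0²) ≈ 100, ∠N ≈ 0.00°
|D| = √(2400² + 1450²) ≈ 2804, ∠D ≈ 148.86°
|H| = 100 / 2804 ≈ 0.035663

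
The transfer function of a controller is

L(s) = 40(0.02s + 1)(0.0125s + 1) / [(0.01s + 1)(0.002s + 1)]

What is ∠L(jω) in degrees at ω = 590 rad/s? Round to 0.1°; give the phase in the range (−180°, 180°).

At ω = 590 rad/s:
zero (1 + j590·0.02) = 1 + j11.8 → |·| ≈ 11.842, ∠ ≈ 85.16°
zero (1 + j590·0.0125) = 1 + j7.375 → |·| ≈ 7.4425, ∠ ≈ 82.28°
pole (1 + j590·0.01) = 1 + j5.9 → |·| ≈ 5.9841, ∠ ≈ 80.38°
pole (1 + j590·0.002) = 1 + j1.18 → |·| ≈ 1.5467, ∠ ≈ 49.72°
∠L = (85.16° + 82.28°) − (80.38° + 49.72°) = 37.34°

37.3°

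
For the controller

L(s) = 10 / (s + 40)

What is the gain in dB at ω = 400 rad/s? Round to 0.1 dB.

-32.1 dB

At s = jω = j400:
pole (s+40): 40 + j400 → |·| = √(40²+400²) = √161600 ≈ 402, ∠ = arctan(400/40) ≈ 84.29°
|L| = 10 / 402 ≈ 0.024876
Gain = 20 log₁₀(0.024876) ≈ -32.08 dB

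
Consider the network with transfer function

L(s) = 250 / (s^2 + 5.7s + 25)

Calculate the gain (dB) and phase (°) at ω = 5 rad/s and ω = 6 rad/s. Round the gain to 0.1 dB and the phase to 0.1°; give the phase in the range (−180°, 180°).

At s = jω = j5:
quadratic: (j5)² + 5.7·j5 + 25 = 0 + j28.5 → |·| ≈ 28.5, ∠ ≈ 90.00°
|L| = 250 / 28.5 ≈ 8.7719
Gain = 20 log₁₀(8.7719) ≈ 18.86 dB
∠L = 0.00° − 90.00° = -90.00°

At s = jω = j6:
quadratic: (j6)² + 5.7·j6 + 25 = -11 + j34.2 → |·| ≈ 35.925, ∠ ≈ 107.83°
|L| = 250 / 35.925 ≈ 6.9589
Gain = 20 log₁₀(6.9589) ≈ 16.85 dB
∠L = 0.00° − 107.83° = -107.83°

ω = 5: 18.9 dB, -90.0°; ω = 6: 16.9 dB, -107.8°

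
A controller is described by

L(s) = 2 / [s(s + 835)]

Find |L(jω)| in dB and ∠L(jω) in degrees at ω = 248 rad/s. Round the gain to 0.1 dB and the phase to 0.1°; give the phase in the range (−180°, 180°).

At s = jω = j248:
pole (s+835): 835 + j248 → |·| = √(835²+248²) = √758729 ≈ 871.05, ∠ = arctan(248/835) ≈ 16.54°
pole at origin: |s| = 248, ∠ = 90.00° (in denominator)
|L| = 2 / 2.1602e+05 ≈ 9.2584e-06
Gain = 20 log₁₀(9.2584e-06) ≈ -100.67 dB
∠L = 0.00° − 106.54° = -106.54°

-100.7 dB, -106.5°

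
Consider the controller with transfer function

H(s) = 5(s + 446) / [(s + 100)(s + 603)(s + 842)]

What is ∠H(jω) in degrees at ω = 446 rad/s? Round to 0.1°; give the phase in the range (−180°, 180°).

At s = jω = j446:
zero (s+446): 446 + j446 → |·| = √(446²+446²) = √397832 ≈ 630.74, ∠ = arctan(446/446) ≈ 45.00°
pole (s+100): 100 + j446 → |·| = √(100²+446²) = √208916 ≈ 457.07, ∠ = arctan(446/100) ≈ 77.36°
pole (s+603): 603 + j446 → |·| = √(603²+446²) = √562525 ≈ 750.02, ∠ = arctan(446/603) ≈ 36.49°
pole (s+842): 842 + j446 → |·| = √(842²+446²) = √907880 ≈ 952.83, ∠ = arctan(446/842) ≈ 27.91°
∠H = 45.00° − 141.76° = -96.76°

-96.8°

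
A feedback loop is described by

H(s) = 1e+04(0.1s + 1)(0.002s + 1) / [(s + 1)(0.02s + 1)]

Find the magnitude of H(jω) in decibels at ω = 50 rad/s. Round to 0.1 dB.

At ω = 50 rad/s:
zero (1 + j50·0.1) = 1 + j5 → |·| ≈ 5.099, ∠ ≈ 78.69°
zero (1 + j50·0.002) = 1 + j0.1 → |·| ≈ 1.005, ∠ ≈ 5.71°
pole (1 + j50·1) = 1 + j50 → |·| ≈ 50.01, ∠ ≈ 88.85°
pole (1 + j50·0.02) = 1 + j1 → |·| ≈ 1.4142, ∠ ≈ 45.00°
|H| = 1e+04 · 5.099 · 1.005 / (50.01 · 1.4142) ≈ 724.58
Gain = 20 log₁₀(724.58) ≈ 57.20 dB

57.2 dB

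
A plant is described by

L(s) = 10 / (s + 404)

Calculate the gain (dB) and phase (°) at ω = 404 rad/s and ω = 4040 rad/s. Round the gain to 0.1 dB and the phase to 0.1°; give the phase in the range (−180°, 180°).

ω = 404: -35.1 dB, -45.0°; ω = 4040: -52.2 dB, -84.3°

Substitute s = j404:
Numerator: 10 = 10 + j0
Denominator: (j404) + 404 = 404 + j404
|N| = √(10² + 0²) ≈ 10, ∠N ≈ 0.00°
|D| = √(404² + 404²) ≈ 571.34, ∠D ≈ 45.00°
|L| = 10 / 571.34 ≈ 0.017503
Gain = 20 log₁₀(0.017503) ≈ -35.14 dB
∠L = 0.00° − 45.00° = -45.00°

Substitute s = j4040:
Numerator: 10 = 10 + j0
Denominator: (j4040) + 404 = 404 + j4040
|N| = √(10² + 0²) ≈ 10, ∠N ≈ 0.00°
|D| = √(404² + 4040²) ≈ 4060.1, ∠D ≈ 84.29°
|L| = 10 / 4060.1 ≈ 0.002463
Gain = 20 log₁₀(0.002463) ≈ -52.17 dB
∠L = 0.00° − 84.29° = -84.29°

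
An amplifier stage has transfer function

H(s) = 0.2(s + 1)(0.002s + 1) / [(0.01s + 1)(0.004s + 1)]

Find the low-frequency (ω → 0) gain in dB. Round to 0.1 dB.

-14.0 dB

H(0) = 0.2 · 1 / 1 = 0.2
20 log₁₀(0.2) ≈ -13.98 dB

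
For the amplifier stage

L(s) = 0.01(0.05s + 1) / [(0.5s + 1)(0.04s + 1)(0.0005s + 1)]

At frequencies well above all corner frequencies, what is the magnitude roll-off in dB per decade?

-40 dB/decade

Each pole contributes −20 dB/decade at high frequency; each zero contributes +20 dB/decade.
Net: 1 zero(s) − 3 pole(s) → -40 dB/decade.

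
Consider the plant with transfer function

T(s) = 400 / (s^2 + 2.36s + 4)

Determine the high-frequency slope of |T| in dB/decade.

Each pole contributes −20 dB/decade at high frequency; each zero contributes +20 dB/decade.
Net: 0 zero(s) − 2 pole(s) → -40 dB/decade.

-40 dB/decade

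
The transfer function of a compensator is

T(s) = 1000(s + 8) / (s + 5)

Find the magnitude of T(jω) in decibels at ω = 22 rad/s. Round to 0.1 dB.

At s = jω = j22:
zero (s+8): 8 + j22 → |·| = √(8²+22²) = √548 ≈ 23.409, ∠ = arctan(22/8) ≈ 70.02°
pole (s+5): 5 + j22 → |·| = √(5²+22²) = √509 ≈ 22.561, ∠ = arctan(22/5) ≈ 77.20°
|T| = 1000 · 23.409 / 22.561 ≈ 1037.6
Gain = 20 log₁₀(1037.6) ≈ 60.32 dB

60.3 dB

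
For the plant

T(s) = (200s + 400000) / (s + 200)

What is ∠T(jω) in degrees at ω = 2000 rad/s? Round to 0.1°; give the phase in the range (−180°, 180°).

-39.3°

Substitute s = j2000:
Numerator: 200(j2000) + 400000 = 400000 + j400000
Denominator: (j2000) + 200 = 200 + j2000
|N| = √(400000² + 400000²) ≈ 5.6569e+05, ∠N ≈ 45.00°
|D| = √(200² + 2000²) ≈ 2010, ∠D ≈ 84.29°
∠T = 45.00° − 84.29° = -39.29°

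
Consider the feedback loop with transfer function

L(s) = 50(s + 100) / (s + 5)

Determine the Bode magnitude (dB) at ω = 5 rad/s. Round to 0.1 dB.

At s = jω = j5:
zero (s+100): 100 + j5 → |·| = √(100²+5²) = √10025 ≈ 100.12, ∠ = arctan(5/100) ≈ 2.86°
pole (s+5): 5 + j5 → |·| = √(5²+5²) = √50 ≈ 7.0711, ∠ = arctan(5/5) ≈ 45.00°
|L| = 50 · 100.12 / 7.0711 ≈ 707.95
Gain = 20 log₁₀(707.95) ≈ 57.00 dB

57.0 dB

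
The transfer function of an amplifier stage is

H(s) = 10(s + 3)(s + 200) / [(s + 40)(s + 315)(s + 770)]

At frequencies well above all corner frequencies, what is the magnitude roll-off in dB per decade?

-20 dB/decade

Each pole contributes −20 dB/decade at high frequency; each zero contributes +20 dB/decade.
Net: 2 zero(s) − 3 pole(s) → -20 dB/decade.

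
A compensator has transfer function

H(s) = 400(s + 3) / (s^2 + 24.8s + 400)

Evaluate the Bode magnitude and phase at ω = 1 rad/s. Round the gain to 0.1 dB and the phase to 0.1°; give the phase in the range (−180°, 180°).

10.0 dB, 14.9°

At s = jω = j1:
zero (s+3): 3 + j1 → |·| = √(3²+1²) = √10 ≈ 3.1623, ∠ = arctan(1/3) ≈ 18.43°
quadratic: (j1)² + 24.8·j1 + 400 = 399 + j24.8 → |·| ≈ 399.77, ∠ ≈ 3.56°
|H| = 400 · 3.1623 / 399.77 ≈ 3.1641
Gain = 20 log₁₀(3.1641) ≈ 10.01 dB
∠H = 18.43° − 3.56° = 14.87°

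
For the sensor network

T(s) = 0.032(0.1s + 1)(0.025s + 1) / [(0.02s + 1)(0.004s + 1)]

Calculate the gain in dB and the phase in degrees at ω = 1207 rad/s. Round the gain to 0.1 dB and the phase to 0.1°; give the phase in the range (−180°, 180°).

-0.2 dB, 11.7°

At ω = 1207 rad/s:
zero (1 + j1207·0.1) = 1 + j120.7 → |·| ≈ 120.7, ∠ ≈ 89.53°
zero (1 + j1207·0.025) = 1 + j30.175 → |·| ≈ 30.192, ∠ ≈ 88.10°
pole (1 + j1207·0.02) = 1 + j24.14 → |·| ≈ 24.161, ∠ ≈ 87.63°
pole (1 + j1207·0.004) = 1 + j4.828 → |·| ≈ 4.9305, ∠ ≈ 78.30°
|T| = 0.032 · 120.7 · 30.192 / (24.161 · 4.9305) ≈ 0.97891
Gain = 20 log₁₀(0.97891) ≈ -0.19 dB
∠T = (89.53° + 88.10°) − (87.63° + 78.30°) = 11.70°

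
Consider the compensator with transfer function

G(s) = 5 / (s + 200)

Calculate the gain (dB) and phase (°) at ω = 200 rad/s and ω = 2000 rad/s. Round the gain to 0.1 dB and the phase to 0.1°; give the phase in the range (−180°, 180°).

ω = 200: -35.1 dB, -45.0°; ω = 2000: -52.1 dB, -84.3°

At s = jω = j200:
pole (s+200): 200 + j200 → |·| = √(200²+200²) = √80000 ≈ 282.84, ∠ = arctan(200/200) ≈ 45.00°
|G| = 5 / 282.84 ≈ 0.017678
Gain = 20 log₁₀(0.017678) ≈ -35.05 dB
∠G = 0.00° − 45.00° = -45.00°

At s = jω = j2000:
pole (s+200): 200 + j2000 → |·| = √(200²+2000²) = √4040000 ≈ 2010, ∠ = arctan(2000/200) ≈ 84.29°
|G| = 5 / 2010 ≈ 0.0024876
Gain = 20 log₁₀(0.0024876) ≈ -52.08 dB
∠G = 0.00° − 84.29° = -84.29°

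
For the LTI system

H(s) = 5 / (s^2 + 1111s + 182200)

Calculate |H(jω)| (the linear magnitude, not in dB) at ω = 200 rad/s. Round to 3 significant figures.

Substitute s = j200:
Numerator: 5 = 5 + j0
Denominator: (j200)^2 + 1111(j200) + 182200 = 142200 + j222200
|N| = √(5² + 0²) ≈ 5, ∠N ≈ 0.00°
|D| = √(142200² + 222200²) ≈ 2.6381e+05, ∠D ≈ 57.38°
|H| = 5 / 2.6381e+05 ≈ 1.8953e-05

1.90e-05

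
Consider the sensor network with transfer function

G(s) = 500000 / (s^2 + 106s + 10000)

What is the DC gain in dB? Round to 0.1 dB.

34.0 dB

G(0) = 500000 / 10000 = 50
20 log₁₀(50) ≈ 33.98 dB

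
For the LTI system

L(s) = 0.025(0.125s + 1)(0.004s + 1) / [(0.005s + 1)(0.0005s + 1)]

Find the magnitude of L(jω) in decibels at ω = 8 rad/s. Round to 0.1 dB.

-29.0 dB

At ω = 8 rad/s:
zero (1 + j8·0.125) = 1 + j1 → |·| ≈ 1.4142, ∠ ≈ 45.00°
zero (1 + j8·0.004) = 1 + j0.032 → |·| ≈ 1.0005, ∠ ≈ 1.83°
pole (1 + j8·0.005) = 1 + j0.04 → |·| ≈ 1.0008, ∠ ≈ 2.29°
pole (1 + j8·0.0005) = 1 + j0.004 → |·| ≈ 1, ∠ ≈ 0.23°
|L| = 0.025 · 1.4142 · 1.0005 / (1.0008 · 1) ≈ 0.035344
Gain = 20 log₁₀(0.035344) ≈ -29.03 dB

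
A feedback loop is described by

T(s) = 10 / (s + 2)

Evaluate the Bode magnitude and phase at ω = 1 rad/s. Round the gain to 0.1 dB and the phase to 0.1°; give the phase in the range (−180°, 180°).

Substitute s = j1:
Numerator: 10 = 10 + j0
Denominator: (j1) + 2 = 2 + j1
|N| = √(10² + 0²) ≈ 10, ∠N ≈ 0.00°
|D| = √(2² + 1²) ≈ 2.2361, ∠D ≈ 26.57°
|T| = 10 / 2.2361 ≈ 4.4721
Gain = 20 log₁₀(4.4721) ≈ 13.01 dB
∠T = 0.00° − 26.57° = -26.57°

13.0 dB, -26.6°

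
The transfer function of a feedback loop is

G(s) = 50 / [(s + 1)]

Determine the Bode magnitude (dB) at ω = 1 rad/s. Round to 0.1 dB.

31.0 dB

At ω = 1 rad/s:
pole (1 + j1·1) = 1 + j1 → |·| ≈ 1.4142, ∠ ≈ 45.00°
|G| = 50 · 1 / (1.4142) ≈ 35.356
Gain = 20 log₁₀(35.356) ≈ 30.97 dB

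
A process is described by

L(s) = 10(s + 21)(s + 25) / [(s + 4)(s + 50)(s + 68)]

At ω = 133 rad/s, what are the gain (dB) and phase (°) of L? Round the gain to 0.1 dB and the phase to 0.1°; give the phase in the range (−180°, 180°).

-23.8 dB, -60.2°

At s = jω = j133:
zero (s+21): 21 + j133 → |·| = √(21²+133²) = √18130 ≈ 134.65, ∠ = arctan(133/21) ≈ 81.03°
zero (s+25): 25 + j133 → |·| = √(25²+133²) = √18314 ≈ 135.33, ∠ = arctan(133/25) ≈ 79.35°
pole (s+4): 4 + j133 → |·| = √(4²+133²) = √17705 ≈ 133.06, ∠ = arctan(133/4) ≈ 88.28°
pole (s+50): 50 + j133 → |·| = √(50²+133²) = √20189 ≈ 142.09, ∠ = arctan(133/50) ≈ 69.40°
pole (s+68): 68 + j133 → |·| = √(68²+133²) = √22313 ≈ 149.38, ∠ = arctan(133/68) ≈ 62.92°
|L| = 10 · 18222 / 2.8243e+06 ≈ 0.064519
Gain = 20 log₁₀(0.064519) ≈ -23.81 dB
∠L = 160.38° − 220.60° = -60.22°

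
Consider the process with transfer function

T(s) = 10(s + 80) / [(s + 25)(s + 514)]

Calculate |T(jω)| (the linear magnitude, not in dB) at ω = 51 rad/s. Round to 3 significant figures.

0.0323

At s = jω = j51:
zero (s+80): 80 + j51 → |·| = √(80²+51²) = √9001 ≈ 94.874, ∠ = arctan(51/80) ≈ 32.52°
pole (s+25): 25 + j51 → |·| = √(25²+51²) = √3226 ≈ 56.798, ∠ = arctan(51/25) ≈ 63.89°
pole (s+514): 514 + j51 → |·| = √(514²+51²) = √266797 ≈ 516.52, ∠ = arctan(51/514) ≈ 5.67°
|T| = 10 · 94.874 / 29337 ≈ 0.032339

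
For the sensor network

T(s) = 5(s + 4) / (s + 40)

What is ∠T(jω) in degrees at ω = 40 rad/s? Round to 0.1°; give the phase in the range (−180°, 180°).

At s = jω = j40:
zero (s+4): 4 + j40 → |·| = √(4²+40²) = √1616 ≈ 40.2, ∠ = arctan(40/4) ≈ 84.29°
pole (s+40): 40 + j40 → |·| = √(40²+40²) = √3200 ≈ 56.569, ∠ = arctan(40/40) ≈ 45.00°
∠T = 84.29° − 45.00° = 39.29°

39.3°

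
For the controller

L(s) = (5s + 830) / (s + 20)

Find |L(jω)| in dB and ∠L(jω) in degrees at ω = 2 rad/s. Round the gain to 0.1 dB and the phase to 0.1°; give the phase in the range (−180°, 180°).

32.3 dB, -5.0°

Substitute s = j2:
Numerator: 5(j2) + 830 = 830 + j10
Denominator: (j2) + 20 = 20 + j2
|N| = √(830² + 10²) ≈ 830.06, ∠N ≈ 0.69°
|D| = √(20² + 2²) ≈ 20.1, ∠D ≈ 5.71°
|L| = 830.06 / 20.1 ≈ 41.297
Gain = 20 log₁₀(41.297) ≈ 32.32 dB
∠L = 0.69° − 5.71° = -5.02°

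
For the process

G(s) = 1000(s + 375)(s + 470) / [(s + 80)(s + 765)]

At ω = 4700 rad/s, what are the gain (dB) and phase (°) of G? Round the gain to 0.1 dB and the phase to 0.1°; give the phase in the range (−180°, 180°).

At s = jω = j4700:
zero (s+375): 375 + j4700 → |·| = √(375²+4700²) = √22230625 ≈ 4714.9, ∠ = arctan(4700/375) ≈ 85.44°
zero (s+470): 470 + j4700 → |·| = √(470²+4700²) = √22310900 ≈ 4723.4, ∠ = arctan(4700/470) ≈ 84.29°
pole (s+80): 80 + j4700 → |·| = √(80²+4700²) = √22096400 ≈ 4700.7, ∠ = arctan(4700/80) ≈ 89.02°
pole (s+765): 765 + j4700 → |·| = √(765²+4700²) = √22675225 ≈ 4761.9, ∠ = arctan(4700/765) ≈ 80.76°
|G| = 1000 · 2.227e+07 / 2.2384e+07 ≈ 994.91
Gain = 20 log₁₀(994.91) ≈ 59.96 dB
∠G = 169.73° − 169.78° = -0.05°

60.0 dB, -0.1°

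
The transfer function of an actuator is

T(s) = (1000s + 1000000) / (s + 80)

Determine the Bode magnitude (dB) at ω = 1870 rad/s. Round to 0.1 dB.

Substitute s = j1870:
Numerator: 1000(j1870) + 1000000 = 1000000 + j1870000
Denominator: (j1870) + 80 = 80 + j1870
|N| = √(1000000² + 1870000²) ≈ 2.1206e+06, ∠N ≈ 61.86°
|D| = √(80² + 1870²) ≈ 1871.7, ∠D ≈ 87.55°
|T| = 2.1206e+06 / 1871.7 ≈ 1133
Gain = 20 log₁₀(1133) ≈ 61.08 dB

61.1 dB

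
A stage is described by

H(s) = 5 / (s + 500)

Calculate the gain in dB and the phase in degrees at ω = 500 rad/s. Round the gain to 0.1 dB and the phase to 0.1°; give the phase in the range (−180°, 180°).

Substitute s = j500:
Numerator: 5 = 5 + j0
Denominator: (j500) + 500 = 500 + j500
|N| = √(5² + 0²) ≈ 5, ∠N ≈ 0.00°
|D| = √(500² + 500²) ≈ 707.11, ∠D ≈ 45.00°
|H| = 5 / 707.11 ≈ 0.007071
Gain = 20 log₁₀(0.007071) ≈ -43.01 dB
∠H = 0.00° − 45.00° = -45.00°

-43.0 dB, -45.0°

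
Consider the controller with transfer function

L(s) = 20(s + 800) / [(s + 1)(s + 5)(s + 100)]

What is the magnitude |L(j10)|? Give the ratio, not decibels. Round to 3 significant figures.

At s = jω = j10:
zero (s+800): 800 + j10 → |·| = √(800²+10²) = √640100 ≈ 800.06, ∠ = arctan(10/800) ≈ 0.72°
pole (s+1): 1 + j10 → |·| = √(1²+10²) = √101 ≈ 10.05, ∠ = arctan(10/1) ≈ 84.29°
pole (s+5): 5 + j10 → |·| = √(5²+10²) = √125 ≈ 11.18, ∠ = arctan(10/5) ≈ 63.43°
pole (s+100): 100 + j10 → |·| = √(100²+10²) = √10100 ≈ 100.5, ∠ = arctan(10/100) ≈ 5.71°
|L| = 20 · 800.06 / 11292 ≈ 1.417

1.42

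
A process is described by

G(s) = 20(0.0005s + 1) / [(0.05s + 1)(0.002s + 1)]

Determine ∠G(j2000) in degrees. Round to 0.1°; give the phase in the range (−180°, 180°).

At ω = 2000 rad/s:
zero (1 + j2000·0.0005) = 1 + j1 → |·| ≈ 1.4142, ∠ ≈ 45.00°
pole (1 + j2000·0.05) = 1 + j100 → |·| ≈ 100, ∠ ≈ 89.43°
pole (1 + j2000·0.002) = 1 + j4 → |·| ≈ 4.1231, ∠ ≈ 75.96°
∠G = (45.00°) − (89.43° + 75.96°) = -120.39°

-120.4°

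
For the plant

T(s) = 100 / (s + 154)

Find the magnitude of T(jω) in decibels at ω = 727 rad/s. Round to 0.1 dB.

-17.4 dB

At s = jω = j727:
pole (s+154): 154 + j727 → |·| = √(154²+727²) = √552245 ≈ 743.13, ∠ = arctan(727/154) ≈ 78.04°
|T| = 100 / 743.13 ≈ 0.13457
Gain = 20 log₁₀(0.13457) ≈ -17.42 dB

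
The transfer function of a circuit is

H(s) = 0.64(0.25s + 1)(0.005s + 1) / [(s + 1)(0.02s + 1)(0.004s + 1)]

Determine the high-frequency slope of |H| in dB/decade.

Each pole contributes −20 dB/decade at high frequency; each zero contributes +20 dB/decade.
Net: 2 zero(s) − 3 pole(s) → -20 dB/decade.

-20 dB/decade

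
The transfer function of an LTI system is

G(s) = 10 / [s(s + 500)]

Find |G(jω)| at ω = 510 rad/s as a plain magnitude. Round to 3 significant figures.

At s = jω = j510:
pole (s+500): 500 + j510 → |·| = √(500²+510²) = √510100 ≈ 714.21, ∠ = arctan(510/500) ≈ 45.57°
pole at origin: |s| = 510, ∠ = 90.00° (in denominator)
|G| = 10 / 3.6425e+05 ≈ 2.7454e-05

2.75e-05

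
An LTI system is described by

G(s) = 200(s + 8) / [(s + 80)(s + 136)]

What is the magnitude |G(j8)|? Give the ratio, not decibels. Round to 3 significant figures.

0.207

At s = jω = j8:
zero (s+8): 8 + j8 → |·| = √(8²+8²) = √128 ≈ 11.314, ∠ = arctan(8/8) ≈ 45.00°
pole (s+80): 80 + j8 → |·| = √(80²+8²) = √6464 ≈ 80.399, ∠ = arctan(8/80) ≈ 5.71°
pole (s+136): 136 + j8 → |·| = √(136²+8²) = √18560 ≈ 136.24, ∠ = arctan(8/136) ≈ 3.37°
|G| = 200 · 11.314 / 10954 ≈ 0.20657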